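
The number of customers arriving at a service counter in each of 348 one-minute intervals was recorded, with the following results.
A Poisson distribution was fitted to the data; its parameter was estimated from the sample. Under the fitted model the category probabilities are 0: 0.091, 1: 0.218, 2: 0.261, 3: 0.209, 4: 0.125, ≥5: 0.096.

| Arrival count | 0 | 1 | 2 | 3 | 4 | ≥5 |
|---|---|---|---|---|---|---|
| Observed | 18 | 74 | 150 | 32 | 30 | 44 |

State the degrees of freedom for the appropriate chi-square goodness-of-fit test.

There are k = 6 categories and 1 parameter estimated from the data, so df = 6 − 1 − 1 = 4.

4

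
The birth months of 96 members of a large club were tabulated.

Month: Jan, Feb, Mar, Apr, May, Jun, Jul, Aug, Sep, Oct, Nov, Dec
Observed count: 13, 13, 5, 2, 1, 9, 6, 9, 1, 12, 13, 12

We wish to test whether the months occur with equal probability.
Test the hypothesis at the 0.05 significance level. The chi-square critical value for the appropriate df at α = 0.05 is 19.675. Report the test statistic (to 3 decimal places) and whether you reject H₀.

Expected count for each of the 12 categories: 96/12 = 8.
cat         O        E   (O−E)²/E
Jan        13        8     3.1250
Feb        13        8     3.1250
Mar         5        8     1.1250
Apr         2        8     4.5000
May         1        8     6.1250
Jun         9        8     0.1250
Jul         6        8     0.5000
Aug         9        8     0.1250
Sep         1        8     6.1250
Oct        12        8     2.0000
Nov        13        8     3.1250
Dec        12        8     2.0000
Sum = 32.000
df = 11. Since 32.000 > 19.675, we reject H₀.

32.000; reject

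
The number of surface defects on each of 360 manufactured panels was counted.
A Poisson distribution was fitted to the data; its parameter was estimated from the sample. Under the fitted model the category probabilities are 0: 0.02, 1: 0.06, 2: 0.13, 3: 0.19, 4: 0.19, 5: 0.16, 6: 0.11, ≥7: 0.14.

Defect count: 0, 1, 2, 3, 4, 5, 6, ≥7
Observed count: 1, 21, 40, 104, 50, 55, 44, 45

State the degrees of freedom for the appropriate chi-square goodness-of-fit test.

There are k = 8 categories and 1 parameter estimated from the data, so df = 8 − 1 − 1 = 6.

6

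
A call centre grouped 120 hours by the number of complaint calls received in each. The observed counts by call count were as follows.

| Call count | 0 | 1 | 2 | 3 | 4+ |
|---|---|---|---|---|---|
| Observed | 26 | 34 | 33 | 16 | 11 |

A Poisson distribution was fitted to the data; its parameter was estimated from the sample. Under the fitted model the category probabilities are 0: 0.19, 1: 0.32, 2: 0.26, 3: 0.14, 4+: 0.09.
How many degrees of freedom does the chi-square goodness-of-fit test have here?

There are k = 5 categories and 1 parameter estimated from the data, so df = 5 − 1 − 1 = 3.

3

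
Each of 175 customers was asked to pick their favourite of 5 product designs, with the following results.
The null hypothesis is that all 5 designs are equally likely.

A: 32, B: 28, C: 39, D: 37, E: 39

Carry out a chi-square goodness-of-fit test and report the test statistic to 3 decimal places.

Under H₀ each category has probability 1/5, so each expected count is 175/5 = 35.
A: (32 − 35)²/35 = 9/35 = 0.2571
B: (28 − 35)²/35 = 49/35 = 1.4000
C: (39 − 35)²/35 = 16/35 = 0.4571
D: (37 − 35)²/35 = 4/35 = 0.1143
E: (39 − 35)²/35 = 16/35 = 0.4571
Sum = 2.686

2.686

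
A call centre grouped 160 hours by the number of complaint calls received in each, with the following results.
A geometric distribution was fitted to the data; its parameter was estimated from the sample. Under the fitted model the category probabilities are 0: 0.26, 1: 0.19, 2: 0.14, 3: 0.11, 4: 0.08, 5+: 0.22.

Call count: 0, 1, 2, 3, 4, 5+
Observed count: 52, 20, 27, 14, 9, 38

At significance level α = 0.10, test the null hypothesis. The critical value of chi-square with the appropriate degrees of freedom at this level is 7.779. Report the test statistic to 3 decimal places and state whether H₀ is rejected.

9.190; reject

Expected counts E_i = n·p_i: 160×0.26 = 41.6, 160×0.19 = 30.4, 160×0.14 = 22.4, 160×0.11 = 17.6, 160×0.08 = 12.8, 160×0.22 = 35.2.
0: (52 − 41.6)²/41.6 = 108.16/41.6 = 2.6000
1: (20 − 30.4)²/30.4 = 108.16/30.4 = 3.5579
2: (27 − 22.4)²/22.4 = 21.16/22.4 = 0.9446
3: (14 − 17.6)²/17.6 = 12.96/17.6 = 0.7364
4: (9 − 12.8)²/12.8 = 14.44/12.8 = 1.1281
5+: (38 − 35.2)²/35.2 = 7.84/35.2 = 0.2227
Sum = 9.190
df = 4. Since 9.190 > 7.779, we reject H₀.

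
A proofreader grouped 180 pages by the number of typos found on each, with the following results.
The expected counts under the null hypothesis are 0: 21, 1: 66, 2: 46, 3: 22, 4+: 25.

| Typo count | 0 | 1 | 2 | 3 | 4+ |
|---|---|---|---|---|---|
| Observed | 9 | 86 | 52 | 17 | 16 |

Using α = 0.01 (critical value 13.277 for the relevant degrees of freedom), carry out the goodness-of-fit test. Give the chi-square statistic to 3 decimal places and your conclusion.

cat         O        E   (O−E)²/E
0           9       21     6.8571
1          86       66     6.0606
2          52       46     0.7826
3          17       22     1.1364
4+         16       25     3.2400
Sum = 18.077
df = 4. Since 18.077 > 13.277, we reject H₀.

18.077; reject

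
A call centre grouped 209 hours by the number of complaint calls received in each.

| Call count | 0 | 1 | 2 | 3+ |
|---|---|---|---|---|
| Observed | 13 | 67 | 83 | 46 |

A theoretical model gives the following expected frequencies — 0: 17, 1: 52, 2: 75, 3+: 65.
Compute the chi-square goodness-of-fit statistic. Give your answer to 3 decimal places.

0: (13 − 17)²/17 = 16/17 = 0.9412
1: (67 − 52)²/52 = 225/52 = 4.3269
2: (83 − 75)²/75 = 64/75 = 0.8533
3+: (46 − 65)²/65 = 361/65 = 5.5538
Sum = 11.675

11.675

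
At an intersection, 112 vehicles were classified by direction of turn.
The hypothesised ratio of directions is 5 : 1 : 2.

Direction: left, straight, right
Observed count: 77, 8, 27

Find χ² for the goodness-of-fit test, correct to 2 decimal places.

3.31

Ratio total = 8. Expected counts: 112×5/8 = 70, 112×1/8 = 14, 112×2/8 = 28.
cat           O        E   (O−E)²/E
left         77       70      0.700
straight      8       14      2.571
right        27       28      0.036
Sum = 3.31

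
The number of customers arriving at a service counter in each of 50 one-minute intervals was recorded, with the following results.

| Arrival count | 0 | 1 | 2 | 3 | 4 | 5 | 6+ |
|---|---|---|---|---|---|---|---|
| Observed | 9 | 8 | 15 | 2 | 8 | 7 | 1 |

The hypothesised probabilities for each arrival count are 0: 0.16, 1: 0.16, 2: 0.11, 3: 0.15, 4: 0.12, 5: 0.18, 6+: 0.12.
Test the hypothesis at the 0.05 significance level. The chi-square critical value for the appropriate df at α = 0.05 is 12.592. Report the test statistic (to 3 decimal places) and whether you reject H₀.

Expected counts E_i = n·p_i: 50×0.16 = 8, 50×0.16 = 8, 50×0.11 = 5.5, 50×0.15 = 7.5, 50×0.12 = 6, 50×0.18 = 9, 50×0.12 = 6.
0: (9 − 8)²/8 = 1/8 = 0.1250
1: (8 − 8)²/8 = 0/8 = 0.0000
2: (15 − 5.5)²/5.5 = 90.25/5.5 = 16.4091
3: (2 − 7.5)²/7.5 = 30.25/7.5 = 4.0333
4: (8 − 6)²/6 = 4/6 = 0.6667
5: (7 − 9)²/9 = 4/9 = 0.4444
6+: (1 − 6)²/6 = 25/6 = 4.1667
Sum = 25.845
df = 6. Since 25.845 > 12.592, we reject H₀.

25.845; reject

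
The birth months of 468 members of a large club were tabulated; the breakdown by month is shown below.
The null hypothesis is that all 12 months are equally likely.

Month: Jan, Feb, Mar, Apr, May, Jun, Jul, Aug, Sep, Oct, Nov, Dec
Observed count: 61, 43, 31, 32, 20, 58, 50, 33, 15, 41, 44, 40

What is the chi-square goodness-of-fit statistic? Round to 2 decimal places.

53.79

Under H₀ each category has probability 1/12, so each expected count is 468/12 = 39.
Jan: (61 − 39)²/39 = 484/39 = 12.410
Feb: (43 − 39)²/39 = 16/39 = 0.410
Mar: (31 − 39)²/39 = 64/39 = 1.641
Apr: (32 − 39)²/39 = 49/39 = 1.256
May: (20 − 39)²/39 = 361/39 = 9.256
Jun: (58 − 39)²/39 = 361/39 = 9.256
Jul: (50 − 39)²/39 = 121/39 = 3.103
Aug: (33 − 39)²/39 = 36/39 = 0.923
Sep: (15 − 39)²/39 = 576/39 = 14.769
Oct: (41 − 39)²/39 = 4/39 = 0.103
Nov: (44 − 39)²/39 = 25/39 = 0.641
Dec: (40 − 39)²/39 = 1/39 = 0.026
Sum = 53.79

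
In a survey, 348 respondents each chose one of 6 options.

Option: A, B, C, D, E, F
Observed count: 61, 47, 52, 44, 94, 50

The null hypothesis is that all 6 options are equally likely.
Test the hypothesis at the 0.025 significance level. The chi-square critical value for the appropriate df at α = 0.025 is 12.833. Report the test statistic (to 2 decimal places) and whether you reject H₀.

Under H₀ each category has probability 1/6, so each expected count is 348/6 = 58.
cat         O        E   (O−E)²/E
A          61       58      0.155
B          47       58      2.086
C          52       58      0.621
D          44       58      3.379
E          94       58     22.345
F          50       58      1.103
Sum = 29.69
df = 5. Since 29.69 > 12.833, we reject H₀.

29.69; reject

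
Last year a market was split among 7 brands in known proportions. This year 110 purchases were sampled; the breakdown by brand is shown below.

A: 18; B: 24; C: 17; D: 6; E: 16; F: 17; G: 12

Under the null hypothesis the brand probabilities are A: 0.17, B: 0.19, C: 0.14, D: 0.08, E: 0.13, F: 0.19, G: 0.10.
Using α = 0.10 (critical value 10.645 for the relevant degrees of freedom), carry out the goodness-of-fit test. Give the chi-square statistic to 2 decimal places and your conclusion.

Expected counts E_i = n·p_i: 110×0.17 = 18.7, 110×0.19 = 20.9, 110×0.14 = 15.4, 110×0.08 = 8.8, 110×0.13 = 14.3, 110×0.19 = 20.9, 110×0.10 = 11.
χ² = (18−18.7)²/18.7 + (24−20.9)²/20.9 + (17−15.4)²/15.4 + (6−8.8)²/8.8 + (16−14.3)²/14.3 + (17−20.9)²/20.9 + (12−11)²/11
   = 0.026 + 0.460 + 0.166 + 0.891 + 0.202 + 0.728 + 0.091
Sum = 2.56
df = 6. Since 2.56 < 10.645, we do not reject H₀.

2.56; do not reject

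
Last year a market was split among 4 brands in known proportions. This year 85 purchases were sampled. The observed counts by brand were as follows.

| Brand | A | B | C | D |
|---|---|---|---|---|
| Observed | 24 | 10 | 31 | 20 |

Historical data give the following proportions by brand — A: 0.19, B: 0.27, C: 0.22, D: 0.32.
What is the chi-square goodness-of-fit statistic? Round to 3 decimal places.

Expected counts E_i = n·p_i: 85×0.19 = 16.15, 85×0.27 = 22.95, 85×0.22 = 18.7, 85×0.32 = 27.2.
cat         O        E   (O−E)²/E
A          24    16.15     3.8156
B          10    22.95     7.3073
C          31     18.7     8.0904
D          20     27.2     1.9059
Sum = 21.119

21.119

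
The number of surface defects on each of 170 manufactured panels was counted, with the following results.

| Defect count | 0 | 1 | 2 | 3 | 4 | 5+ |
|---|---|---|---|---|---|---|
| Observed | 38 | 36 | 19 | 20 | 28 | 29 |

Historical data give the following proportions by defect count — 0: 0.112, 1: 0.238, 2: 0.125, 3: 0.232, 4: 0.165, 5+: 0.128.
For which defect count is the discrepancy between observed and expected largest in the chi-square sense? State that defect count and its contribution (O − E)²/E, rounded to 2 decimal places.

Expected counts E_i = n·p_i: 170×0.112 = 19.04, 170×0.238 = 40.46, 170×0.125 = 21.25, 170×0.232 = 39.44, 170×0.165 = 28.05, 170×0.128 = 21.76.
χ² = (38−19.04)²/19.04 + (36−40.46)²/40.46 + (19−21.25)²/21.25 + (20−39.44)²/39.44 + (28−28.05)²/28.05 + (29−21.76)²/21.76
   = 18.880 + 0.492 + 0.238 + 9.582 + 0.000 + 2.409
The largest term is for 0: 18.88.

0, 18.88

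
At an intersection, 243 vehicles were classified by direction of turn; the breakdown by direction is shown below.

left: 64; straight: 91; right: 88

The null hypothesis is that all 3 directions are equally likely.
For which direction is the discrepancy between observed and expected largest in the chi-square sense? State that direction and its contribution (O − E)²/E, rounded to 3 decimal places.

left, 3.568

Expected count for each of the 3 categories: 243/3 = 81.
χ² = (64−81)²/81 + (91−81)²/81 + (88−81)²/81
   = 3.5679 + 1.2346 + 0.6049
The largest term is for left: 3.568.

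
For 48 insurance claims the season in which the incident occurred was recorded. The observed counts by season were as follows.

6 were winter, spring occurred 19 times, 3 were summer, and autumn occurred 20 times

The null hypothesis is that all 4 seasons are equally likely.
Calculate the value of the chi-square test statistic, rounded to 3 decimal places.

19.167

Expected count for each of the 4 categories: 48/4 = 12.
χ² = (6−12)²/12 + (19−12)²/12 + (3−12)²/12 + (20−12)²/12
   = 3.0000 + 4.0833 + 6.7500 + 5.3333
Sum = 19.167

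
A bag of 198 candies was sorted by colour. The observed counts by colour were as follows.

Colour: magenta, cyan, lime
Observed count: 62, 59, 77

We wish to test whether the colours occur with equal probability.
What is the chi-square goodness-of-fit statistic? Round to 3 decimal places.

2.818

Under H₀ each category has probability 1/3, so each expected count is 198/3 = 66.
magenta: (62 − 66)²/66 = 16/66 = 0.2424
cyan: (59 − 66)²/66 = 49/66 = 0.7424
lime: (77 − 66)²/66 = 121/66 = 1.8333
Sum = 2.818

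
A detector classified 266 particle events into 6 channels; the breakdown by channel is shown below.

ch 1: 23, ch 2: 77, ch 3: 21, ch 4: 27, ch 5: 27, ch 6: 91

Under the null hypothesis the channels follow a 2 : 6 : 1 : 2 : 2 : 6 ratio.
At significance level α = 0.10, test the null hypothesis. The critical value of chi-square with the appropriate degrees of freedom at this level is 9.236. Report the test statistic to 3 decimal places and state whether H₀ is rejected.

Ratio total = 19. Expected counts: 266×2/19 = 28, 266×6/19 = 84, 266×1/19 = 14, 266×2/19 = 28, 266×2/19 = 28, 266×6/19 = 84.
χ² = (23−28)²/28 + (77−84)²/84 + (21−14)²/14 + (27−28)²/28 + (27−28)²/28 + (91−84)²/84
   = 0.8929 + 0.5833 + 3.5000 + 0.0357 + 0.0357 + 0.5833
Sum = 5.631
df = 5. Since 5.631 < 9.236, we do not reject H₀.

5.631; do not reject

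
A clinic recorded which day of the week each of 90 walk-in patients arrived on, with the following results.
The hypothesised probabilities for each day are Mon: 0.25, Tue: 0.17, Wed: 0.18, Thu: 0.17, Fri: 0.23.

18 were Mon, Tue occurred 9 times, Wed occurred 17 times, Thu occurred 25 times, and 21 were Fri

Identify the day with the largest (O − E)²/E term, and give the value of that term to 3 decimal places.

Expected counts E_i = n·p_i: 90×0.25 = 22.5, 90×0.17 = 15.3, 90×0.18 = 16.2, 90×0.17 = 15.3, 90×0.23 = 20.7.
Mon: (18 − 22.5)²/22.5 = 20.25/22.5 = 0.9000
Tue: (9 − 15.3)²/15.3 = 39.69/15.3 = 2.5941
Wed: (17 − 16.2)²/16.2 = 0.64/16.2 = 0.0395
Thu: (25 − 15.3)²/15.3 = 94.09/15.3 = 6.1497
Fri: (21 − 20.7)²/20.7 = 0.09/20.7 = 0.0043
The largest term is for Thu: 6.150.

Thu, 6.150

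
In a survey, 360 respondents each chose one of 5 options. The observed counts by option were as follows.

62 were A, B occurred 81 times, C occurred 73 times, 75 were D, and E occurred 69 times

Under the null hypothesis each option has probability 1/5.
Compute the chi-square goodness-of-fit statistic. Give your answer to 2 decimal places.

2.78

Under H₀ each category has probability 1/5, so each expected count is 360/5 = 72.
χ² = (62−72)²/72 + (81−72)²/72 + (73−72)²/72 + (75−72)²/72 + (69−72)²/72
   = 1.389 + 1.125 + 0.014 + 0.125 + 0.125
Sum = 2.78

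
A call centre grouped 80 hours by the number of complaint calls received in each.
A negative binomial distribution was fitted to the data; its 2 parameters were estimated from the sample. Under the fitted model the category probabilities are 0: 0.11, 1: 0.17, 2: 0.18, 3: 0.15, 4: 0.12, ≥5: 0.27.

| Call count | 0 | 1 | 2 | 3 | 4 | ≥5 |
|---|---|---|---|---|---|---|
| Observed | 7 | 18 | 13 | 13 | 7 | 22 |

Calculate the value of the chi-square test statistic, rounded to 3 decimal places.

2.723

Expected counts E_i = n·p_i: 80×0.11 = 8.8, 80×0.17 = 13.6, 80×0.18 = 14.4, 80×0.15 = 12, 80×0.12 = 9.6, 80×0.27 = 21.6.
cat         O        E   (O−E)²/E
0           7      8.8     0.3682
1          18     13.6     1.4235
2          13     14.4     0.1361
3          13       12     0.0833
4           7      9.6     0.7042
≥5         22     21.6     0.0074
Sum = 2.723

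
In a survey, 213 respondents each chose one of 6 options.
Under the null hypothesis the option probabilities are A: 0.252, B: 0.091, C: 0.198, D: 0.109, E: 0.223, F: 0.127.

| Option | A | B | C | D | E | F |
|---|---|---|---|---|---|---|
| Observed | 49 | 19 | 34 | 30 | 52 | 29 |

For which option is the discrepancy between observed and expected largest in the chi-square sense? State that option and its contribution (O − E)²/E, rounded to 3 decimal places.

D, 1.982

Expected counts E_i = n·p_i: 213×0.252 = 53.676, 213×0.091 = 19.383, 213×0.198 = 42.174, 213×0.109 = 23.217, 213×0.223 = 47.499, 213×0.127 = 27.051.
A: (49 − 53.676)²/53.676 = 21.864976/53.676 = 0.4074
B: (19 − 19.383)²/19.383 = 0.146689/19.383 = 0.0076
C: (34 − 42.174)²/42.174 = 66.814276/42.174 = 1.5843
D: (30 − 23.217)²/23.217 = 46.009089/23.217 = 1.9817
E: (52 − 47.499)²/47.499 = 20.259001/47.499 = 0.4265
F: (29 − 27.051)²/27.051 = 3.798601/27.051 = 0.1404
The largest term is for D: 1.982.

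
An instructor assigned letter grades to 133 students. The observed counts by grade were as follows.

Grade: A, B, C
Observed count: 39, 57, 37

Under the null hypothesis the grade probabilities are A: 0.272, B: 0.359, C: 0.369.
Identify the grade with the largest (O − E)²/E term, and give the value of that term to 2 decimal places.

Expected counts E_i = n·p_i: 133×0.272 = 36.176, 133×0.359 = 47.747, 133×0.369 = 49.077.
χ² = (39−36.176)²/36.176 + (57−47.747)²/47.747 + (37−49.077)²/49.077
   = 0.220 + 1.793 + 2.972
The largest term is for C: 2.97.

C, 2.97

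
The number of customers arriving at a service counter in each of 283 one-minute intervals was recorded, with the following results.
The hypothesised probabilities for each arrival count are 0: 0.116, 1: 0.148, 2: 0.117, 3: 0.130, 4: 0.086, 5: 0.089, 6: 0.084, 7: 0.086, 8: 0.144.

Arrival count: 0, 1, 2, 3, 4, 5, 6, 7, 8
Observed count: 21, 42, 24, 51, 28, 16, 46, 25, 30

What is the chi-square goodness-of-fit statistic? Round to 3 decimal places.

Expected counts E_i = n·p_i: 283×0.116 = 32.828, 283×0.148 = 41.884, 283×0.117 = 33.111, 283×0.130 = 36.79, 283×0.086 = 24.338, 283×0.089 = 25.187, 283×0.084 = 23.772, 283×0.086 = 24.338, 283×0.144 = 40.752.
0: (21 − 32.828)²/32.828 = 139.901584/32.828 = 4.2617
1: (42 − 41.884)²/41.884 = 0.013456/41.884 = 0.0003
2: (24 − 33.111)²/33.111 = 83.010321/33.111 = 2.5070
3: (51 − 36.79)²/36.79 = 201.9241/36.79 = 5.4886
4: (28 − 24.338)²/24.338 = 13.410244/24.338 = 0.5510
5: (16 − 25.187)²/25.187 = 84.400969/25.187 = 3.3510
6: (46 − 23.772)²/23.772 = 494.083984/23.772 = 20.7843
7: (25 − 24.338)²/24.338 = 0.438244/24.338 = 0.0180
8: (30 − 40.752)²/40.752 = 115.605504/40.752 = 2.8368
Sum = 39.799

39.799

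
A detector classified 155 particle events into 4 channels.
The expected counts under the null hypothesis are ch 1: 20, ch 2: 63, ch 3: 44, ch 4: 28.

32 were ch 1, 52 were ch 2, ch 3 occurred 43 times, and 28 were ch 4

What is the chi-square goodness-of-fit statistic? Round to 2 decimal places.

9.14

cat         O        E   (O−E)²/E
ch 1       32       20      7.200
ch 2       52       63      1.921
ch 3       43       44      0.023
ch 4       28       28      0.000
Sum = 9.14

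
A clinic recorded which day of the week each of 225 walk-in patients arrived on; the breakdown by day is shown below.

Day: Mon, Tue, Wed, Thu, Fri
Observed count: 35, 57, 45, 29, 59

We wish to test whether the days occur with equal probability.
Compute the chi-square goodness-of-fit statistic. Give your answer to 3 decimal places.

Under H₀ each category has probability 1/5, so each expected count is 225/5 = 45.
Mon: (35 − 45)²/45 = 100/45 = 2.2222
Tue: (57 − 45)²/45 = 144/45 = 3.2000
Wed: (45 − 45)²/45 = 0/45 = 0.0000
Thu: (29 − 45)²/45 = 256/45 = 5.6889
Fri: (59 − 45)²/45 = 196/45 = 4.3556
Sum = 15.467

15.467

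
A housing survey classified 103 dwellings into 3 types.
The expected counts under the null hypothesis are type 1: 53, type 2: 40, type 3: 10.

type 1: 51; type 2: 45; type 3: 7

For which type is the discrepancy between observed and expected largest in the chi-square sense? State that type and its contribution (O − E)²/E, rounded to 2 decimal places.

cat         O        E   (O−E)²/E
type 1     51       53      0.075
type 2     45       40      0.625
type 3      7       10      0.900
The largest term is for type 3: 0.90.

type 3, 0.90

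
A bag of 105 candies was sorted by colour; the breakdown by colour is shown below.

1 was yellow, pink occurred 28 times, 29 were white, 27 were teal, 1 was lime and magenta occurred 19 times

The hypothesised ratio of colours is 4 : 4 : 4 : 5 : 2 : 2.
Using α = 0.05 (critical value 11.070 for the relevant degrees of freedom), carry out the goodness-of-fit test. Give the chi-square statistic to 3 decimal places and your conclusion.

41.660; reject

Ratio total = 21. Expected counts: 105×4/21 = 20, 105×4/21 = 20, 105×4/21 = 20, 105×5/21 = 25, 105×2/21 = 10, 105×2/21 = 10.
yellow: (1 − 20)²/20 = 361/20 = 18.0500
pink: (28 − 20)²/20 = 64/20 = 3.2000
white: (29 − 20)²/20 = 81/20 = 4.0500
teal: (27 − 25)²/25 = 4/25 = 0.1600
lime: (1 − 10)²/10 = 81/10 = 8.1000
magenta: (19 − 10)²/10 = 81/10 = 8.1000
Sum = 41.660
df = 5. Since 41.660 > 11.070, we reject H₀.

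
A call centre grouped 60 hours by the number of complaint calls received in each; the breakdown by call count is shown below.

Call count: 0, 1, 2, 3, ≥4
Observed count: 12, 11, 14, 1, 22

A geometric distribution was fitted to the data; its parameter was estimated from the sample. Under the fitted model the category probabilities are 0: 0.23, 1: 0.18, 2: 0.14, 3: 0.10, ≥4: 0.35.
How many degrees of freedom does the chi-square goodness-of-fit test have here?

There are k = 5 categories and 1 parameter estimated from the data, so df = 5 − 1 − 1 = 3.

3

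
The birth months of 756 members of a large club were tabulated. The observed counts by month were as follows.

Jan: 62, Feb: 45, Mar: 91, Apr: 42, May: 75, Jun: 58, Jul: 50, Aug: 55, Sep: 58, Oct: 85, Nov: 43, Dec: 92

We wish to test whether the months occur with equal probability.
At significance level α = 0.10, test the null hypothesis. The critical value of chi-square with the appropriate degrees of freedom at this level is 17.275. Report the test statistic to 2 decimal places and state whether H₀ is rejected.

58.76; reject

Under H₀ each category has probability 1/12, so each expected count is 756/12 = 63.
χ² = (62−63)²/63 + (45−63)²/63 + (91−63)²/63 + (42−63)²/63 + (75−63)²/63 + (58−63)²/63 + (50−63)²/63 + (55−63)²/63 + (58−63)²/63 + (85−63)²/63 + (43−63)²/63 + (92−63)²/63
   = 0.016 + 5.143 + 12.444 + 7.000 + 2.286 + 0.397 + 2.683 + 1.016 + 0.397 + 7.683 + 6.349 + 13.349
Sum = 58.76
df = 11. Since 58.76 > 17.275, we reject H₀.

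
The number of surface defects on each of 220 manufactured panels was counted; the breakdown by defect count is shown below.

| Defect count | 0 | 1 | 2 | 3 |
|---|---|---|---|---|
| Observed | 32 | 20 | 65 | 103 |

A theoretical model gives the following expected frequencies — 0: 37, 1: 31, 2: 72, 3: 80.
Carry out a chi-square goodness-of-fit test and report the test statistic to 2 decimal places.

11.87

χ² = (32−37)²/37 + (20−31)²/31 + (65−72)²/72 + (103−80)²/80
   = 0.676 + 3.903 + 0.681 + 6.613
Sum = 11.87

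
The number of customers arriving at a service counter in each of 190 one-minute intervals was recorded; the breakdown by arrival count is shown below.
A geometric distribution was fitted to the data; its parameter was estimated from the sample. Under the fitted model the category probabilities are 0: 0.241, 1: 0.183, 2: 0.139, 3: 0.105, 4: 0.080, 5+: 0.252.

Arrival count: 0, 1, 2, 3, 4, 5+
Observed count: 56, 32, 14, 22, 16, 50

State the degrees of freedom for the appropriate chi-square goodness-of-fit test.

4

There are k = 6 categories and 1 parameter estimated from the data, so df = 6 − 1 − 1 = 4.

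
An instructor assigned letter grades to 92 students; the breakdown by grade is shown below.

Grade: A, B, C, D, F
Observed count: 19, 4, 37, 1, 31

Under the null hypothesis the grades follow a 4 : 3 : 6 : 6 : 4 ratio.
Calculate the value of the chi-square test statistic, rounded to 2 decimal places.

Ratio total = 23. Expected counts: 92×4/23 = 16, 92×3/23 = 12, 92×6/23 = 24, 92×6/23 = 24, 92×4/23 = 16.
A: (19 − 16)²/16 = 9/16 = 0.563
B: (4 − 12)²/12 = 64/12 = 5.333
C: (37 − 24)²/24 = 169/24 = 7.042
D: (1 − 24)²/24 = 529/24 = 22.042
F: (31 − 16)²/16 = 225/16 = 14.063
Sum = 49.04

49.04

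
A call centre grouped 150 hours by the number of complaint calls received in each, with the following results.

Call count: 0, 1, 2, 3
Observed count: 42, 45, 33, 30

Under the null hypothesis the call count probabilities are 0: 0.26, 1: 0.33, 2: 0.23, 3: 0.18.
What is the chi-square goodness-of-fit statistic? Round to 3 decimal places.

1.038

Expected counts E_i = n·p_i: 150×0.26 = 39, 150×0.33 = 49.5, 150×0.23 = 34.5, 150×0.18 = 27.
χ² = (42−39)²/39 + (45−49.5)²/49.5 + (33−34.5)²/34.5 + (30−27)²/27
   = 0.2308 + 0.4091 + 0.0652 + 0.3333
Sum = 1.038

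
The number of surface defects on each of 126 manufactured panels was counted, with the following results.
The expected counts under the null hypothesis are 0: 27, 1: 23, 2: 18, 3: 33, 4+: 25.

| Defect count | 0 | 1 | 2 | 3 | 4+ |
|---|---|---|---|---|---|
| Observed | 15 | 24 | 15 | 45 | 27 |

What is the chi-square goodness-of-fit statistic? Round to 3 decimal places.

0: (15 − 27)²/27 = 144/27 = 5.3333
1: (24 − 23)²/23 = 1/23 = 0.0435
2: (15 − 18)²/18 = 9/18 = 0.5000
3: (45 − 33)²/33 = 144/33 = 4.3636
4+: (27 − 25)²/25 = 4/25 = 0.1600
Sum = 10.400

10.400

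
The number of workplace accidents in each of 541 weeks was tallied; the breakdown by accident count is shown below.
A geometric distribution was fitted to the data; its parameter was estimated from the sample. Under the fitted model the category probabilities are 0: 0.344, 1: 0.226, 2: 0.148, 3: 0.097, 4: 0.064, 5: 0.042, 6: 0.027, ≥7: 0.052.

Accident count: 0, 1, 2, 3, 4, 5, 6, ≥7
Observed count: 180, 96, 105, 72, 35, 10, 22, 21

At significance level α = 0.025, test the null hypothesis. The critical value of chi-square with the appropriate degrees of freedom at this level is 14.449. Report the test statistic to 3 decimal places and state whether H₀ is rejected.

Expected counts E_i = n·p_i: 541×0.344 = 186.104, 541×0.226 = 122.266, 541×0.148 = 80.068, 541×0.097 = 52.477, 541×0.064 = 34.624, 541×0.042 = 22.722, 541×0.027 = 14.607, 541×0.052 = 28.132.
cat         O        E   (O−E)²/E
0         180  186.104     0.2002
1          96  122.266     5.6426
2         105   80.068     7.7635
3          72   52.477     7.2631
4          35   34.624     0.0041
5          10   22.722     7.1230
6          22   14.607     3.7418
≥7         21   28.132     1.8081
Sum = 33.546
df = 6. Since 33.546 > 14.449, we reject H₀.

33.546; reject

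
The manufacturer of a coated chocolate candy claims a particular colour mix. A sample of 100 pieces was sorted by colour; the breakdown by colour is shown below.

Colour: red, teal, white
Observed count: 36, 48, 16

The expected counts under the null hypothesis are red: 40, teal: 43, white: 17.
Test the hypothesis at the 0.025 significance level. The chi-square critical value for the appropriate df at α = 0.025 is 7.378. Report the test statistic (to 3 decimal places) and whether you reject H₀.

χ² = (36−40)²/40 + (48−43)²/43 + (16−17)²/17
   = 0.4000 + 0.5814 + 0.0588
Sum = 1.040
df = 2. Since 1.040 < 7.378, we do not reject H₀.

1.040; do not reject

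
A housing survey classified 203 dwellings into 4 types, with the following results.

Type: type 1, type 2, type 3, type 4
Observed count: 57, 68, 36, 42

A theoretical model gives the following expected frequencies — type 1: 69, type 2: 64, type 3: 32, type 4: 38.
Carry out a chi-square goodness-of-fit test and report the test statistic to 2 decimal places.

χ² = (57−69)²/69 + (68−64)²/64 + (36−32)²/32 + (42−38)²/38
   = 2.087 + 0.250 + 0.500 + 0.421
Sum = 3.26

3.26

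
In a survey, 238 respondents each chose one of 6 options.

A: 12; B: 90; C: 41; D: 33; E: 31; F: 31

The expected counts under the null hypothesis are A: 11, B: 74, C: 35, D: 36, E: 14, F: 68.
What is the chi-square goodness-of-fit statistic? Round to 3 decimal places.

45.604

A: (12 − 11)²/11 = 1/11 = 0.0909
B: (90 − 74)²/74 = 256/74 = 3.4595
C: (41 − 35)²/35 = 36/35 = 1.0286
D: (33 − 36)²/36 = 9/36 = 0.2500
E: (31 − 14)²/14 = 289/14 = 20.6429
F: (31 − 68)²/68 = 1369/68 = 20.1324
Sum = 45.604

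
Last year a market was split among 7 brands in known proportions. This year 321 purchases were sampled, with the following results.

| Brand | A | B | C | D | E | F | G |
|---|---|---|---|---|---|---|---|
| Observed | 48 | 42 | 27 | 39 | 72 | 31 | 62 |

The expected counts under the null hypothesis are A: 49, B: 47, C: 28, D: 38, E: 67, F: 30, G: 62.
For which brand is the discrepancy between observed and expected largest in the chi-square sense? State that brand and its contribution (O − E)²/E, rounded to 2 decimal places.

χ² = (48−49)²/49 + (42−47)²/47 + (27−28)²/28 + (39−38)²/38 + (72−67)²/67 + (31−30)²/30 + (62−62)²/62
   = 0.020 + 0.532 + 0.036 + 0.026 + 0.373 + 0.033 + 0.000
The largest term is for B: 0.53.

B, 0.53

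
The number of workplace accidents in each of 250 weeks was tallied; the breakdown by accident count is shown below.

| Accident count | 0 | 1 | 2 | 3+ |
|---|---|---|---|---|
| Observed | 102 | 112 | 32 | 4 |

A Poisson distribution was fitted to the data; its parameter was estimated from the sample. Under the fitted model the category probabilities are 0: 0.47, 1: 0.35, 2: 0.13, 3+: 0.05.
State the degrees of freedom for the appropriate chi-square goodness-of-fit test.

2

There are k = 4 categories and 1 parameter estimated from the data, so df = 4 − 1 − 1 = 2.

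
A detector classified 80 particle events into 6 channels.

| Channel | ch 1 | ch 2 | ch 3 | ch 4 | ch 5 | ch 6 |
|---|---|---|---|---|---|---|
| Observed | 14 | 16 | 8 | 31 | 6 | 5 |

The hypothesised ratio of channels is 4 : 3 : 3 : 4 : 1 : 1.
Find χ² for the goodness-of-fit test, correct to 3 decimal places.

11.383

Ratio total = 16. Expected counts: 80×4/16 = 20, 80×3/16 = 15, 80×3/16 = 15, 80×4/16 = 20, 80×1/16 = 5, 80×1/16 = 5.
cat         O        E   (O−E)²/E
ch 1       14       20     1.8000
ch 2       16       15     0.0667
ch 3        8       15     3.2667
ch 4       31       20     6.0500
ch 5        6        5     0.2000
ch 6        5        5     0.0000
Sum = 11.383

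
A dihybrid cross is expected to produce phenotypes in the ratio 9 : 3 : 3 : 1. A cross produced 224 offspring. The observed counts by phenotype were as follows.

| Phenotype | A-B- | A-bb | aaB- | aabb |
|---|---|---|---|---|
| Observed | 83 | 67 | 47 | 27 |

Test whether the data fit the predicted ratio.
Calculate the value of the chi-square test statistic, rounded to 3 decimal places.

Ratio total = 16. Expected counts: 224×9/16 = 126, 224×3/16 = 42, 224×3/16 = 42, 224×1/16 = 14.
A-B-: (83 − 126)²/126 = 1849/126 = 14.6746
A-bb: (67 − 42)²/42 = 625/42 = 14.8810
aaB-: (47 − 42)²/42 = 25/42 = 0.5952
aabb: (27 − 14)²/14 = 169/14 = 12.0714
Sum = 42.222

42.222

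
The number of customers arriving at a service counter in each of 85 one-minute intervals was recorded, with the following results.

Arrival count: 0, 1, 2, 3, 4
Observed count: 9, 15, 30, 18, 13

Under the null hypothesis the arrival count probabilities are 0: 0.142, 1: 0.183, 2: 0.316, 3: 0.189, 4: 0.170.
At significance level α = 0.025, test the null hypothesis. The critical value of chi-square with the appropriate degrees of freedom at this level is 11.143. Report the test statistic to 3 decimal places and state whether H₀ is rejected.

Expected counts E_i = n·p_i: 85×0.142 = 12.07, 85×0.183 = 15.555, 85×0.316 = 26.86, 85×0.189 = 16.065, 85×0.170 = 14.45.
χ² = (9−12.07)²/12.07 + (15−15.555)²/15.555 + (30−26.86)²/26.86 + (18−16.065)²/16.065 + (13−14.45)²/14.45
   = 0.7809 + 0.0198 + 0.3671 + 0.2331 + 0.1455
Sum = 1.546
df = 4. Since 1.546 < 11.143, we do not reject H₀.

1.546; do not reject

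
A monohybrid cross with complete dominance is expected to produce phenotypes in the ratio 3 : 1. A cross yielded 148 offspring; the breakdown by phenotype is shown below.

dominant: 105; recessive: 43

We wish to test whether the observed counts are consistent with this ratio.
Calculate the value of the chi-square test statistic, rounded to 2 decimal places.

1.30

Ratio total = 4. Expected counts: 148×3/4 = 111, 148×1/4 = 37.
cat            O        E   (O−E)²/E
dominant     105      111      0.324
recessive     43       37      0.973
Sum = 1.30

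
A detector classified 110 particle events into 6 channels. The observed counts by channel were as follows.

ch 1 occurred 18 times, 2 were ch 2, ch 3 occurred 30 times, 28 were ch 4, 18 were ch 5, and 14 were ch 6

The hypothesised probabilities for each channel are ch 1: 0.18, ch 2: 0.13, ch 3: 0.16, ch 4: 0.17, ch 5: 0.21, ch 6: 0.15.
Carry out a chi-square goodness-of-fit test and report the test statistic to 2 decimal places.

25.61

Expected counts E_i = n·p_i: 110×0.18 = 19.8, 110×0.13 = 14.3, 110×0.16 = 17.6, 110×0.17 = 18.7, 110×0.21 = 23.1, 110×0.15 = 16.5.
χ² = (18−19.8)²/19.8 + (2−14.3)²/14.3 + (30−17.6)²/17.6 + (28−18.7)²/18.7 + (18−23.1)²/23.1 + (14−16.5)²/16.5
   = 0.164 + 10.580 + 8.736 + 4.625 + 1.126 + 0.379
Sum = 25.61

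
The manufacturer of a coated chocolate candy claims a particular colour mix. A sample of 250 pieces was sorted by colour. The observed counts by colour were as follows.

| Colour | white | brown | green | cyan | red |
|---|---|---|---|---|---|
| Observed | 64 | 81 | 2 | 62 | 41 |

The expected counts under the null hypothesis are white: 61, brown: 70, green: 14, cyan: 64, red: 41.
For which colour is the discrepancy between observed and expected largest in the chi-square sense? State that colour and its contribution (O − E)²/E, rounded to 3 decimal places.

green, 10.286

white: (64 − 61)²/61 = 9/61 = 0.1475
brown: (81 − 70)²/70 = 121/70 = 1.7286
green: (2 − 14)²/14 = 144/14 = 10.2857
cyan: (62 − 64)²/64 = 4/64 = 0.0625
red: (41 − 41)²/41 = 0/41 = 0.0000
The largest term is for green: 10.286.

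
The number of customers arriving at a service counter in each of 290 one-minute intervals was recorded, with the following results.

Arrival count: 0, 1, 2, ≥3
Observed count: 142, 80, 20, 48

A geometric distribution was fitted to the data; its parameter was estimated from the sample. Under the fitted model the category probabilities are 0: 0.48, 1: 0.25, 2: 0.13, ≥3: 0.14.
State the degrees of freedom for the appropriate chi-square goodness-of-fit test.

2

There are k = 4 categories and 1 parameter estimated from the data, so df = 4 − 1 − 1 = 2.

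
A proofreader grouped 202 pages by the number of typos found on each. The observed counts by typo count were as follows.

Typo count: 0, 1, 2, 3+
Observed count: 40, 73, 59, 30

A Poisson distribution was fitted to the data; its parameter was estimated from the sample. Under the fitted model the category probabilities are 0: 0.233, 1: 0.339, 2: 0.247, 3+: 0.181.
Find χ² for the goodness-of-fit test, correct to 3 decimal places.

Expected counts E_i = n·p_i: 202×0.233 = 47.066, 202×0.339 = 68.478, 202×0.247 = 49.894, 202×0.181 = 36.562.
cat         O        E   (O−E)²/E
0          40   47.066     1.0608
1          73   68.478     0.2986
2          59   49.894     1.6619
3+         30   36.562     1.1777
Sum = 4.199

4.199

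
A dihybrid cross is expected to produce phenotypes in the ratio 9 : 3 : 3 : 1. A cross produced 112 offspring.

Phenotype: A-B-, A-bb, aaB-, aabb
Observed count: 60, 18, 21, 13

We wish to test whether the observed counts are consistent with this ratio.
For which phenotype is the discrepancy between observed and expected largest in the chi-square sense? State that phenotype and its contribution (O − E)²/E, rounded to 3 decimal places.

aabb, 5.143

Ratio total = 16. Expected counts: 112×9/16 = 63, 112×3/16 = 21, 112×3/16 = 21, 112×1/16 = 7.
χ² = (60−63)²/63 + (18−21)²/21 + (21−21)²/21 + (13−7)²/7
   = 0.1429 + 0.4286 + 0.0000 + 5.1429
The largest term is for aabb: 5.143.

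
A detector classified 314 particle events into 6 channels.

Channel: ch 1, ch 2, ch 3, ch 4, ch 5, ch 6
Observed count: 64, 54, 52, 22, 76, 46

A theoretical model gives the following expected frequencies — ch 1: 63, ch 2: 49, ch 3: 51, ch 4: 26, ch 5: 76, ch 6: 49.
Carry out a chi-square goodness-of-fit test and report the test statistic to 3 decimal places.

1.345

cat         O        E   (O−E)²/E
ch 1       64       63     0.0159
ch 2       54       49     0.5102
ch 3       52       51     0.0196
ch 4       22       26     0.6154
ch 5       76       76     0.0000
ch 6       46       49     0.1837
Sum = 1.345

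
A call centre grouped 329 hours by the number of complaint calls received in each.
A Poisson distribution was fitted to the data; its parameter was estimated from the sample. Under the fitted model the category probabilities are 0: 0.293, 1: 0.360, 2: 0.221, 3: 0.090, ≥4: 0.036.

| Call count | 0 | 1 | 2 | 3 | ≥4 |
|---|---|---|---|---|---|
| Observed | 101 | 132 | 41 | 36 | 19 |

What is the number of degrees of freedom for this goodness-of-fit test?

3

There are k = 5 categories and 1 parameter estimated from the data, so df = 5 − 1 − 1 = 3.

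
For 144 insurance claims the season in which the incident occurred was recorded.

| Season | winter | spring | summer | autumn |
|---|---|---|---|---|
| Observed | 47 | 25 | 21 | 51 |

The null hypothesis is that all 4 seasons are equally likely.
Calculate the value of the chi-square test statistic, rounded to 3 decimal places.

19.222

Expected count for each of the 4 categories: 144/4 = 36.
cat         O        E   (O−E)²/E
winter     47       36     3.3611
spring     25       36     3.3611
summer     21       36     6.2500
autumn     51       36     6.2500
Sum = 19.222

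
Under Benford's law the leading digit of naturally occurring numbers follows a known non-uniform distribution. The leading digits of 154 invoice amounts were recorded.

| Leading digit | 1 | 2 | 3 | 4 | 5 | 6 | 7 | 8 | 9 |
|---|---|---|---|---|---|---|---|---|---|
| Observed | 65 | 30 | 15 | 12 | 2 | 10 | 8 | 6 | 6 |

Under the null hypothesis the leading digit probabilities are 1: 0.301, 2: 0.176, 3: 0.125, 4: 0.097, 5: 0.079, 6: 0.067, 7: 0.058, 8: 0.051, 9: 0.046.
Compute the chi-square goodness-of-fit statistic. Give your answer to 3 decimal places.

18.531

Expected counts E_i = n·p_i: 154×0.301 = 46.354, 154×0.176 = 27.104, 154×0.125 = 19.25, 154×0.097 = 14.938, 154×0.079 = 12.166, 154×0.067 = 10.318, 154×0.058 = 8.932, 154×0.051 = 7.854, 154×0.046 = 7.084.
1: (65 − 46.354)²/46.354 = 347.673316/46.354 = 7.5004
2: (30 − 27.104)²/27.104 = 8.386816/27.104 = 0.3094
3: (15 − 19.25)²/19.25 = 18.0625/19.25 = 0.9383
4: (12 − 14.938)²/14.938 = 8.631844/14.938 = 0.5778
5: (2 − 12.166)²/12.166 = 103.347556/12.166 = 8.4948
6: (10 − 10.318)²/10.318 = 0.101124/10.318 = 0.0098
7: (8 − 8.932)²/8.932 = 0.868624/8.932 = 0.0972
8: (6 − 7.854)²/7.854 = 3.437316/7.854 = 0.4377
9: (6 − 7.084)²/7.084 = 1.175056/7.084 = 0.1659
Sum = 18.531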